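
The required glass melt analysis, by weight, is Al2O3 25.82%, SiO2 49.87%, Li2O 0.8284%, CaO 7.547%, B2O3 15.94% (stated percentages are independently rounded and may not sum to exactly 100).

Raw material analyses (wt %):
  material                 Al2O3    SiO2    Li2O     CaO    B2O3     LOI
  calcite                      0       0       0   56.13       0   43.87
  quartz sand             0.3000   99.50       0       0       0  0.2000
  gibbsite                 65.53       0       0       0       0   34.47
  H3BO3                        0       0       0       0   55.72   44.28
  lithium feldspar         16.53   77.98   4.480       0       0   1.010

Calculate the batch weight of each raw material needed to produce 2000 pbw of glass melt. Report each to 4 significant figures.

Batch per 2000 pbw glass melt:
  calcite: 268.9 pbw
  quartz sand: 712.6 pbw
  gibbsite: 691.5 pbw
  H3BO3: 572.1 pbw
  lithium feldspar: 369.8 pbw
Total batch = 2615 pbw; LOI loss = 614.8 pbw; yield = 76.49%

All internal work runs at full precision end to end. The intermediate values are displayed with 4-significant-figure rounding alongside each step; a single rounding yields every reported value. Derived quantities, including the five compositions, net glass mass, ignition loss, totals, the yield, are computed using the weight values on 2000 pbw of glass in exact precision precisely as stated by the problem or answer text.
Target masses of each oxide per 2000 pbw glass melt:
  Al2O3: 25.82% × 2000 = 516.4 pbw
  SiO2: 49.87% × 2000 = 997.4 pbw
  Li2O: 0.8284% × 2000 = 16.57 pbw
  CaO: 7.547% × 2000 = 150.9 pbw
  B2O3: 15.94% × 2000 = 318.8 pbw
Checking each oxide sum using the reported weights, on the stated basis (each sum matches its target mass inside rounding margins):
  Al2O3: 712.6·0.003000 + 691.5·0.6553 + 369.8·0.1653 = 516.4 pbw (target 516.4 pbw)
  SiO2: 712.6·0.9950 + 369.8·0.7798 = 997.4 pbw (target 997.4 pbw)
  Li2O: 369.8·0.04480 = 16.57 pbw (target 16.57 pbw)
  CaO: 268.9·0.5613 = 150.9 pbw (target 150.9 pbw)
  B2O3: 572.1·0.5572 = 318.8 pbw (target 318.8 pbw)
Glass-mass closure: net batch after ignition = 2000 pbw (oxide target masses add up to 2000 pbw; against the stated basis, 2000 pbw — a pure rounding effect).
Summing the batch: Σ batch = 2615 pbw; the LOI term Σ batch·LOI equals 614.8 pbw; yield: glass divided by total = 76.49%.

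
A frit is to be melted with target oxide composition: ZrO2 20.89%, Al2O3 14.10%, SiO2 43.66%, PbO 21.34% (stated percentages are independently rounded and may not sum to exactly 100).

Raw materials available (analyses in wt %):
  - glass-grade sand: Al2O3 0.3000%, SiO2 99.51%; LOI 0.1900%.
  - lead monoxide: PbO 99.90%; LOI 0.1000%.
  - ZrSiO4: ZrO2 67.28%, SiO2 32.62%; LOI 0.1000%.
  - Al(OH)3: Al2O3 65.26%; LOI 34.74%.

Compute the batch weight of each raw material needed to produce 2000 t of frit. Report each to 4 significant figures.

The whole derivation holds full precision at every stage — intermediates appear, with 4-significant-figure rounding, at each printed step. Each reported value is rounded only once; all derived quantities are rebuilt from the weighed amounts on 2000 t of glass in full float precision (ignition loss, glass mass, four oxide percentages, the totals, the yield), exactly as printed in the problem or answer text.
Target oxide masses per 2000 t frit:
  ZrO2: 20.89% × 2000 = 417.8 t
  Al2O3: 14.10% × 2000 = 282.0 t
  SiO2: 43.66% × 2000 = 873.2 t
  PbO: 21.34% × 2000 = 426.8 t
Mass-balance tally per oxide using the reported weights, under the basis named above (summed amounts equal target values net of answer rounding effects):
  ZrO2: 621.0·0.6728 = 417.8 t (target 417.8 t)
  Al2O3: 673.9·0.003000 + 429.0·0.6526 = 282.0 t (target 282.0 t)
  SiO2: 673.9·0.9951 + 621.0·0.3262 = 873.2 t (target 873.2 t)
  PbO: 427.2·0.9990 = 426.8 t (target 426.8 t)
Consistency of the glass mass: whole batch net of LOI = 2000 t (summing oxide targets gives 2000 t; basis as stated: 2000 t — a pure rounding effect).
Batch grand total — Σ batch = 2151 t; the LOI term Σ batch·LOI equals 151.4 t; yield = glass ÷ total batch = 92.96%.

Batch per 2000 t frit:
  glass-grade sand: 673.9 t
  lead monoxide: 427.2 t
  ZrSiO4: 621.0 t
  Al(OH)3: 429.0 t
Total batch = 2151 t; LOI loss = 151.4 t; yield = 92.96%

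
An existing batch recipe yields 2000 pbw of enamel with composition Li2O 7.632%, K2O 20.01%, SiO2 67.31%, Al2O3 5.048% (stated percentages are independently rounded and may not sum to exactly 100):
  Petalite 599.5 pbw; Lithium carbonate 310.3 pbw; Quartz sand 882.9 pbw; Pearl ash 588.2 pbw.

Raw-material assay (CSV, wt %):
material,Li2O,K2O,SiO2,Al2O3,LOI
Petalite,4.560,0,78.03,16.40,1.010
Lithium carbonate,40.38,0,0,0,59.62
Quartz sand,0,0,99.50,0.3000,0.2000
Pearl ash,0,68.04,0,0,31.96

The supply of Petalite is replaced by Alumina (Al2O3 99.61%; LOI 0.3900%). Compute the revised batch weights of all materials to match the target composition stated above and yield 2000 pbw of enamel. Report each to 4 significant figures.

Revised batch per 2000 pbw enamel:
  Alumina: 97.28 pbw
  Lithium carbonate: 378.0 pbw
  Quartz sand: 1353 pbw
  Pearl ash: 588.2 pbw
Total batch = 2416 pbw; LOI loss = 416.4 pbw

Working values are shown rounded to four significant digits on the page. Each numeric step runs at full precision end to end — each reported result is rounded a single time — all derived quantities, which include LOI, net glass mass, yield, four oxide percentages, totals, are carried in full precision, as they appear in the problem or the answer, from the weighed amounts on 2000 pbw of glass.
Per-oxide target masses for 2000 pbw enamel:
  Li2O: 7.632% × 2000 = 152.6 pbw
  K2O: 20.01% × 2000 = 400.2 pbw
  SiO2: 67.31% × 2000 = 1346 pbw
  Al2O3: 5.048% × 2000 = 101.0 pbw
Mass-balance tally per oxide working from each reported weight, versus the basis set out (sum by sum, the targets are met inside rounding margins):
  Li2O: 378.0·0.4038 = 152.6 pbw (target 152.6 pbw)
  K2O: 588.2·0.6804 = 400.2 pbw (target 400.2 pbw)
  SiO2: 1353·0.9950 = 1346 pbw (target 1346 pbw)
  Al2O3: 97.28·0.9961 + 1353·0.003000 = 101.0 pbw (target 101.0 pbw)
Auditing the glass mass value: batch Σ − ignition loss = 2000 pbw (targets for the oxides total 2000 pbw; with the basis standing at 2000 pbw — rounding explains the deltas).
Batch grand total — Σ batch = 2416 pbw; ignition loss, Σ(batch × LOI) = 416.4 pbw; glass ÷ batch gives a yield of 82.77%.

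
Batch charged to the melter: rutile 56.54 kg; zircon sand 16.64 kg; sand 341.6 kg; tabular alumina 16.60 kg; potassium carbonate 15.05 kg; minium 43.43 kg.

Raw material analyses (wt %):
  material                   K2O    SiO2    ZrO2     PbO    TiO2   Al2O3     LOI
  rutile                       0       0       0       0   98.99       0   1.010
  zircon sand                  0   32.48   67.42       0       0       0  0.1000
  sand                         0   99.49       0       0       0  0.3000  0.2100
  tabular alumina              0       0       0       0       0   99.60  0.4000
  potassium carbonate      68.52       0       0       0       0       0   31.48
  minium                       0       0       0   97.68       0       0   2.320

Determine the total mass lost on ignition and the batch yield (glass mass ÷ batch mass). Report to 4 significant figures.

Each numeric step keeps exact precision in every operation; values along the way are printed rounded to 4 significant digits; a single rounding finalizes every reported value; derived quantities, including ignition loss, yield, totals, the six compositions, glass mass, are carried using the weight values at 482.7 kg of glass in exact precision as quoted within the problem or the answer.
Each material's LOI contribution:
  rutile: 56.54 × 0.01010 = 0.5711 kg
  zircon sand: 16.64 × 0.001000 = 0.01664 kg
  sand: 341.6 × 0.002100 = 0.7174 kg
  tabular alumina: 16.60 × 0.004000 = 0.06640 kg
  potassium carbonate: 15.05 × 0.3148 = 4.738 kg
  minium: 43.43 × 0.02320 = 1.008 kg
Total LOI = 7.117 kg
Glass = batch − LOI = 489.9 − 7.117 = 482.7 kg

LOI loss = 7.117 kg; glass = 482.7 kg; yield = 98.55%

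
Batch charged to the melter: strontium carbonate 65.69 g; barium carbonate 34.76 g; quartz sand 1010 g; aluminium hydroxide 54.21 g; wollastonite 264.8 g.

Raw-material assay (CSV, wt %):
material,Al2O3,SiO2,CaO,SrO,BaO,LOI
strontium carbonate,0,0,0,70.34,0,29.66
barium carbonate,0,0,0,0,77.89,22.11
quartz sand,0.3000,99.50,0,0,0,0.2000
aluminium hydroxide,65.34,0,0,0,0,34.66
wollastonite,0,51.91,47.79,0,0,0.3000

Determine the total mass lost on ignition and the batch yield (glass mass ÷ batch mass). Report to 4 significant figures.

The whole derivation keeps exact precision throughout; in-progress results are printed with 4-significant-figure rounding alongside each step. A single rounding produces each reported result — derived quantities are re-derived at full precision (the five compositions, the totals, glass mass, ignition loss, the yield) from the weighed amounts at 1381 g of glass, as given in the problem or the answer.
Material-by-material LOI:
  strontium carbonate: 65.69 × 0.2966 = 19.48 g
  barium carbonate: 34.76 × 0.2211 = 7.685 g
  quartz sand: 1010 × 0.002000 = 2.020 g
  aluminium hydroxide: 54.21 × 0.3466 = 18.79 g
  wollastonite: 264.8 × 0.003000 = 0.7944 g
Total LOI = 48.77 g
Glass = batch − LOI = 1429 − 48.77 = 1381 g

LOI loss = 48.77 g; glass = 1381 g; yield = 96.59%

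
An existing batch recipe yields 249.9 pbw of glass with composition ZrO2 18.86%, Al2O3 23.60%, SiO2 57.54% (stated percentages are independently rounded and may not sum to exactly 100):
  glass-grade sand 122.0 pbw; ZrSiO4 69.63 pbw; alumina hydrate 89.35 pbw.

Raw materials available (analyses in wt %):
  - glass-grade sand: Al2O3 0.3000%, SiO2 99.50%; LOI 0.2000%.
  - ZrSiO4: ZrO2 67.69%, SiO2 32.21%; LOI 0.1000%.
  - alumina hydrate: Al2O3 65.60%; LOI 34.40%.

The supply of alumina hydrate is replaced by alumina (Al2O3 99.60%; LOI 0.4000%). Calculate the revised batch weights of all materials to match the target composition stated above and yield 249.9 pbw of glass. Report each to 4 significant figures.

Revised batch per 249.9 pbw glass:
  glass-grade sand: 122.0 pbw
  ZrSiO4: 69.63 pbw
  alumina: 58.85 pbw
Total batch = 250.5 pbw; LOI loss = 0.5490 pbw

The working math runs at full float precision at every stage — mid-chain values appear rounded to four significant digits between the steps — each reported number is rounded just once — derived quantities are recomputed using the weight values for 249.9 pbw of glass at exact precision (the three compositions, glass mass, ignition loss, totals, yield), as written in either problem or answer.
Target masses of each oxide per 249.9 pbw glass:
  ZrO2: 18.86% × 249.9 = 47.13 pbw
  Al2O3: 23.60% × 249.9 = 58.98 pbw
  SiO2: 57.54% × 249.9 = 143.8 pbw
Per-oxide balance check given the weights on record, for the quoted basis mass (oxide sums agree with the targets net of answer rounding effects):
  ZrO2: 69.63·0.6769 = 47.13 pbw (target 47.13 pbw)
  Al2O3: 122.0·0.003000 + 58.85·0.9960 = 58.98 pbw (target 58.98 pbw)
  SiO2: 122.0·0.9950 + 69.63·0.3221 = 143.8 pbw (target 143.8 pbw)
The glass-mass cross-check: net batch after ignition = 249.9 pbw (targets for the oxides total 249.9 pbw; versus the stated basis of 249.9 pbw — a pure rounding effect).
Batch total: Σ batch = 250.5 pbw; ignition loss, Σ(batch × LOI) = 0.5490 pbw; yield = glass ÷ total batch = 99.78%.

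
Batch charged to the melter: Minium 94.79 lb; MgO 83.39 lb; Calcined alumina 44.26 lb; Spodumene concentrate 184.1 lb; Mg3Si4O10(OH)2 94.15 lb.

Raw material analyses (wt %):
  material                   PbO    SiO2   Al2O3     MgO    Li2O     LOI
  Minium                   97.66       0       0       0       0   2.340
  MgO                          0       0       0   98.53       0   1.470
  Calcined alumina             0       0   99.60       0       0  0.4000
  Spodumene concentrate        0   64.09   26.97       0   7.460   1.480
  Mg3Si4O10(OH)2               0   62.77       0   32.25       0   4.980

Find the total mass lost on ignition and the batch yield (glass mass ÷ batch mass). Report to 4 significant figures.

LOI loss = 11.03 lb; glass = 489.7 lb; yield = 97.80%

The whole derivation runs at full precision in every operation — values along the way are shown rounded off to 4 significant figures as written; every reported value takes exactly one rounding — the derived quantities (totals, the yield, the five compositions, ignition loss, net glass mass) are recomputed from the weighed amounts at 489.7 lb of glass at full float precision exactly as printed in problem or answer.
Loss on ignition, line by line:
  Minium: 94.79 × 0.02340 = 2.218 lb
  MgO: 83.39 × 0.01470 = 1.226 lb
  Calcined alumina: 44.26 × 0.004000 = 0.1770 lb
  Spodumene concentrate: 184.1 × 0.01480 = 2.725 lb
  Mg3Si4O10(OH)2: 94.15 × 0.04980 = 4.689 lb
Total LOI = 11.03 lb
Glass = batch − LOI = 500.7 − 11.03 = 489.7 lb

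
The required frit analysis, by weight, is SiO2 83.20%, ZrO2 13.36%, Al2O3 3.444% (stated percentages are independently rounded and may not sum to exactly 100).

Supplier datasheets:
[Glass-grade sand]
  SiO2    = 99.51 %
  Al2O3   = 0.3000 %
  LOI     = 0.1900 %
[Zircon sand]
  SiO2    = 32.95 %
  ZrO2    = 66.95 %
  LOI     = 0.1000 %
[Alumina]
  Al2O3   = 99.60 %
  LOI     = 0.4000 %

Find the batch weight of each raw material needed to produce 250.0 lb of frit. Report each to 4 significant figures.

Batch per 250.0 lb frit:
  Glass-grade sand: 192.5 lb
  Zircon sand: 49.89 lb
  Alumina: 8.065 lb
Total batch = 250.5 lb; LOI loss = 0.4479 lb; yield = 99.82%

Mid-chain values appear rounded to four significant digits in the working — all internal work keeps full precision at every stage; every reported number includes exactly one rounding — all derived quantities, which include totals, three oxide percentages, LOI, the yield, net glass mass, are computed at exact precision, as quoted within the problem or the answer, from the weighed amounts for 250.0 lb of glass.
Oxide mass targets, per 250.0 lb frit:
  SiO2: 83.20% × 250.0 = 208.0 lb
  ZrO2: 13.36% × 250.0 = 33.40 lb
  Al2O3: 3.444% × 250.0 = 8.610 lb
Balance tally, oxide-wise, with the batch weights as given, per the basis as stated (each sum matches its target mass inside rounding margins):
  SiO2: 192.5·0.9951 + 49.89·0.3295 = 208.0 lb (target 208.0 lb)
  ZrO2: 49.89·0.6695 = 33.40 lb (target 33.40 lb)
  Al2O3: 192.5·0.003000 + 8.065·0.9960 = 8.610 lb (target 8.610 lb)
Glass-mass bookkeeping: batch Σ − ignition loss = 250.0 lb (oxide target masses add up to 250.0 lb; stated basis 250.0 lb — rounding explains the deltas).
Total batch = Σ batch = 250.5 lb; ignition loss, Σ(batch × LOI) = 0.4479 lb; yield: glass divided by total = 99.82%.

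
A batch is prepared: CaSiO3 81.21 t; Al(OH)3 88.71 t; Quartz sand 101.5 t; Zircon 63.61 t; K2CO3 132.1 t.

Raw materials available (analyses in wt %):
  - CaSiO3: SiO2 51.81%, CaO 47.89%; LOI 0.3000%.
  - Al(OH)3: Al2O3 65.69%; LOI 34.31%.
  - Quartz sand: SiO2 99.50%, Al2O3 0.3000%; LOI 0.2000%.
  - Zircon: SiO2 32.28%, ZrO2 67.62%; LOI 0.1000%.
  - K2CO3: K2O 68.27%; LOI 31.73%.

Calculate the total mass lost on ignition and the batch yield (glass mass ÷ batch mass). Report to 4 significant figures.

The working math holds exact precision at all times. Working values are printed rounded to 4 significant digits as written; exactly one rounding lands on every reported value. Derived quantities, including ignition loss, net glass mass, the totals, yield, the five compositions, are rebuilt starting from the weights on 394.3 t of glass in full float precision exactly as printed in problem or answer.
Each material's LOI contribution:
  CaSiO3: 81.21 × 0.003000 = 0.2436 t
  Al(OH)3: 88.71 × 0.3431 = 30.44 t
  Quartz sand: 101.5 × 0.002000 = 0.2030 t
  Zircon: 63.61 × 0.001000 = 0.06361 t
  K2CO3: 132.1 × 0.3173 = 41.92 t
Total LOI = 72.86 t
Glass = batch − LOI = 467.1 − 72.86 = 394.3 t

LOI loss = 72.86 t; glass = 394.3 t; yield = 84.40%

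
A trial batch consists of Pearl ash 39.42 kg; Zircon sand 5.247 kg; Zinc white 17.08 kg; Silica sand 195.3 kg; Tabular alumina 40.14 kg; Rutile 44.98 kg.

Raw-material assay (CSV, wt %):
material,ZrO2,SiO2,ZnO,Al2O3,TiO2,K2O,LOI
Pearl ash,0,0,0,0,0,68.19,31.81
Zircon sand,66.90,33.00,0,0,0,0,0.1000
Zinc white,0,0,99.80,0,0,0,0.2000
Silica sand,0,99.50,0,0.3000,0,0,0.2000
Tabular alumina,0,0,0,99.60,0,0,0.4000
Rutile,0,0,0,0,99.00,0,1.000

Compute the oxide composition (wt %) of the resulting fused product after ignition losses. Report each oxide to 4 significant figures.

Glass mass = 328.6 kg (batch 342.2 − LOI 13.58).
Composition: ZrO2 1.068%, SiO2 59.67%, ZnO 5.188%, Al2O3 12.35%, TiO2 13.55%, K2O 8.181%

Values along the way appear (rounded to four significant digits) in the working — the working math keeps exact precision in every operation. Exactly one rounding is applied to each reported result; the derived quantities are re-derived starting from the weights for 328.6 kg of glass at full float precision (ignition loss, totals, the yield, net glass mass, the six compositions), as given in question or answer.
Oxide masses out of the charge:
  ZrO2: 5.247·0.6690 = 3.510 kg
  SiO2: 5.247·0.3300 + 195.3·0.9950 = 196.1 kg
  ZnO: 17.08·0.9980 = 17.05 kg
  Al2O3: 195.3·0.003000 + 40.14·0.9960 = 40.57 kg
  TiO2: 44.98·0.9900 = 44.53 kg
  K2O: 39.42·0.6819 = 26.88 kg
LOI: 39.42·0.3181 + 5.247·0.001000 + 17.08·0.002000 + 195.3·0.002000 + 40.14·0.004000 + 44.98·0.01000 = 13.58 kg
Resulting glass, batch − LOI: 342.2 − 13.58 = 328.6 kg (the oxide masses sum to this)
wt %: oxide over glass, times 100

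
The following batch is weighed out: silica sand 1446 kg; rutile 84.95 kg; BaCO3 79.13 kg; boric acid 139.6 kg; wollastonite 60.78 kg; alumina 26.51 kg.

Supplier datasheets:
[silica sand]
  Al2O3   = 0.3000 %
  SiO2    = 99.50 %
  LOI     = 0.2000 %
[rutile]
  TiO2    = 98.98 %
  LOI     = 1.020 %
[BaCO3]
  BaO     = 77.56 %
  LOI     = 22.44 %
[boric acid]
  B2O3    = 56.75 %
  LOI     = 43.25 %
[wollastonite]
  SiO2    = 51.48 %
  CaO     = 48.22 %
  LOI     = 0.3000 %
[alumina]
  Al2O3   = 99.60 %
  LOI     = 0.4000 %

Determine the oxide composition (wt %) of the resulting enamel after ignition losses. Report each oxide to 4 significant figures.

Every computation maintains full float precision at every stage. The intermediate values appear rounded off to 4 significant figures at each printed step; exactly one rounding is applied to every reported result; all derived quantities, including net glass mass, six oxide percentages, yield, totals, ignition loss, are computed starting from the weights on 1755 kg of glass at exact precision, as they appear in the question or the answer.
Per-oxide mass from batch:
  BaO: 79.13·0.7756 = 61.37 kg
  TiO2: 84.95·0.9898 = 84.08 kg
  Al2O3: 1446·0.003000 + 26.51·0.9960 = 30.74 kg
  B2O3: 139.6·0.5675 = 79.22 kg
  SiO2: 1446·0.9950 + 60.78·0.5148 = 1470 kg
  CaO: 60.78·0.4822 = 29.31 kg
LOI: 1446·0.002000 + 84.95·0.01020 + 79.13·0.2244 + 139.6·0.4325 + 60.78·0.003000 + 26.51·0.004000 = 82.18 kg
batch − LOI leaves glass = 1837 − 82.18 = 1755 kg (= Σ oxide masses)
percent share: oxide ÷ glass, ×100

Glass mass = 1755 kg (batch 1837 − LOI 82.18).
Composition: BaO 3.497%, TiO2 4.792%, Al2O3 1.752%, B2O3 4.515%, SiO2 83.77%, CaO 1.670%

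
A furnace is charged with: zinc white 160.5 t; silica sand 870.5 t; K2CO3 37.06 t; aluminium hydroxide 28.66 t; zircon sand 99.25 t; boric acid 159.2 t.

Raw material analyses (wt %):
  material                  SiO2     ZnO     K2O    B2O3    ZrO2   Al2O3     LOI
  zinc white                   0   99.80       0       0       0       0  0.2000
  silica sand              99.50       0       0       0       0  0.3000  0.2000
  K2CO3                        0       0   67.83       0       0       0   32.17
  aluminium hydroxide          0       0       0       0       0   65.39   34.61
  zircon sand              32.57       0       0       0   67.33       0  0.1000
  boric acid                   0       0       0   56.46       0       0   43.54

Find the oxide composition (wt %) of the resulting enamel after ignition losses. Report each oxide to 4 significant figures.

The intermediate values appear, rounded to 4 significant digits, between the steps — each numeric step runs at exact precision all the way through. Every reported figure is rounded a single time — the derived quantities (the six compositions, ignition loss, the yield, totals, net glass mass) are computed starting from the weights at 1262 t of glass at full float precision as they appear in the problem or answer text.
What the batch supplies per oxide:
  SiO2: 870.5·0.9950 + 99.25·0.3257 = 898.5 t
  ZnO: 160.5·0.9980 = 160.2 t
  K2O: 37.06·0.6783 = 25.14 t
  B2O3: 159.2·0.5646 = 89.88 t
  ZrO2: 99.25·0.6733 = 66.83 t
  Al2O3: 870.5·0.003000 + 28.66·0.6539 = 21.35 t
LOI: 160.5·0.002000 + 870.5·0.002000 + 37.06·0.3217 + 28.66·0.3461 + 99.25·0.001000 + 159.2·0.4354 = 93.32 t
The glass mass, total less LOI, = 1355 − 93.32 = 1262 t (= the summed oxide contributions)
each wt % is 100 × oxide ÷ glass

Glass mass = 1262 t (batch 1355 − LOI 93.32).
Composition: SiO2 71.20%, ZnO 12.69%, K2O 1.992%, B2O3 7.123%, ZrO2 5.296%, Al2O3 1.692%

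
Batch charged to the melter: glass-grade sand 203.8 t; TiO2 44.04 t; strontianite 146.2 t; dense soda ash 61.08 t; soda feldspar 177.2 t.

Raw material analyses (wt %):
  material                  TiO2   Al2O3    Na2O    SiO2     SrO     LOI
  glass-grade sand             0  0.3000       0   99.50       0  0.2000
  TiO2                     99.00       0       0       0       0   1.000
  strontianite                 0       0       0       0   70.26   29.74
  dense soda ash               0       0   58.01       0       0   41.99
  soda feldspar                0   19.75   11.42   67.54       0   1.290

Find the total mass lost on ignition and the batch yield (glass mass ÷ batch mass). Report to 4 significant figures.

LOI loss = 72.26 t; glass = 560.1 t; yield = 88.57%

The intermediate values appear rounded to 4 significant figures within the worked lines — every computation carries full float precision end to end; every reported result undergoes a single rounding; all derived quantities (glass mass, the yield, ignition loss, totals, five oxide percentages) are computed in full float precision using the weight values for 560.1 t of glass as given in problem or answer.
Each material's LOI contribution:
  glass-grade sand: 203.8 × 0.002000 = 0.4076 t
  TiO2: 44.04 × 0.01000 = 0.4404 t
  strontianite: 146.2 × 0.2974 = 43.48 t
  dense soda ash: 61.08 × 0.4199 = 25.65 t
  soda feldspar: 177.2 × 0.01290 = 2.286 t
Total LOI = 72.26 t
Glass = batch − LOI = 632.3 − 72.26 = 560.1 t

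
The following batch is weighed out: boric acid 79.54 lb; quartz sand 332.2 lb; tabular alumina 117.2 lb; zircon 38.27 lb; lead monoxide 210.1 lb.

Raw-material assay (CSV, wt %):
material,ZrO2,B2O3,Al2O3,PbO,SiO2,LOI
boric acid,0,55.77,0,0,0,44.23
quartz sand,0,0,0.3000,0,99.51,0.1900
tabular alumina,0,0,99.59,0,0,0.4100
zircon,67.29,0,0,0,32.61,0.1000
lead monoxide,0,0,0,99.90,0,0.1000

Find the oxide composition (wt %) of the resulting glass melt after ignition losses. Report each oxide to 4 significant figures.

Glass mass = 740.8 lb (batch 777.3 − LOI 36.54).
Composition: ZrO2 3.476%, B2O3 5.988%, Al2O3 15.89%, PbO 28.33%, SiO2 46.31%

Exact precision is carried from first step to last; in-progress results appear (rounded to 4 significant digits) in the printout. Every reported value carries a single rounding — derived quantities are re-derived from the weighed amounts on 740.8 lb of glass in exact precision (five oxide percentages, yield, ignition loss, net glass mass, the totals), precisely as stated by the question or the answer.
Mass of each oxide from the mix:
  ZrO2: 38.27·0.6729 = 25.75 lb
  B2O3: 79.54·0.5577 = 44.36 lb
  Al2O3: 332.2·0.003000 + 117.2·0.9959 = 117.7 lb
  PbO: 210.1·0.9990 = 209.9 lb
  SiO2: 332.2·0.9951 + 38.27·0.3261 = 343.1 lb
LOI: 79.54·0.4423 + 332.2·0.001900 + 117.2·0.004100 + 38.27·0.001000 + 210.1·0.001000 = 36.54 lb
Net of LOI, the glass mass = 777.3 − 36.54 = 740.8 lb (= Σ oxide masses)
percent share: oxide ÷ glass, ×100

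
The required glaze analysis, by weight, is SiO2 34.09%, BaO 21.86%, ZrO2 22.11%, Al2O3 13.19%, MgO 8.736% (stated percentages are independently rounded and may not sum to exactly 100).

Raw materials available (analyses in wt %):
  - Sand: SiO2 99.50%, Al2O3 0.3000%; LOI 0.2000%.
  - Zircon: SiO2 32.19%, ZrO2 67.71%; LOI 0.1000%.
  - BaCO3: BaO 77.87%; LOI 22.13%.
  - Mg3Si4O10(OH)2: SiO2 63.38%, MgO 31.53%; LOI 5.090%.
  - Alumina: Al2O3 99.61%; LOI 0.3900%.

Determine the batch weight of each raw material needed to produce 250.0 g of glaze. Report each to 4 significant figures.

The whole derivation runs at full float precision through the solve — in-progress results are rounded off to 4 significant digits when displayed; each reported result is rounded exactly once; derived quantities are recomputed from the weighed amounts at 250.0 g of glass in exact precision (ignition loss, five oxide percentages, glass mass, the yield, the totals), as quoted within question or answer.
Oxide mass targets, per 250.0 g glaze:
  SiO2: 34.09% × 250.0 = 85.22 g
  BaO: 21.86% × 250.0 = 54.65 g
  ZrO2: 22.11% × 250.0 = 55.28 g
  Al2O3: 13.19% × 250.0 = 32.98 g
  MgO: 8.736% × 250.0 = 21.84 g
Per-oxide balance check on the weights just shown, at the basis given (delivered sums recover each target net of answer rounding effects):
  SiO2: 15.12·0.9950 + 81.63·0.3219 + 69.27·0.6338 = 85.22 g (target 85.22 g)
  BaO: 70.18·0.7787 = 54.65 g (target 54.65 g)
  ZrO2: 81.63·0.6771 = 55.27 g (target 55.28 g)
  Al2O3: 15.12·0.003000 + 33.06·0.9961 = 32.98 g (target 32.98 g)
  MgO: 69.27·0.3153 = 21.84 g (target 21.84 g)
Glass-mass bookkeeping: net batch after ignition = 250.0 g (per-oxide target masses sum to 250.0 g; basis as stated: 250.0 g — a pure rounding effect).
Total batch = Σ batch = 269.3 g; LOI removed, Σ of batch·LOI: 19.30 g; yield = glass ÷ total batch = 92.83%.

Batch per 250.0 g glaze:
  Sand: 15.12 g
  Zircon: 81.63 g
  BaCO3: 70.18 g
  Mg3Si4O10(OH)2: 69.27 g
  Alumina: 33.06 g
Total batch = 269.3 g; LOI loss = 19.30 g; yield = 92.83%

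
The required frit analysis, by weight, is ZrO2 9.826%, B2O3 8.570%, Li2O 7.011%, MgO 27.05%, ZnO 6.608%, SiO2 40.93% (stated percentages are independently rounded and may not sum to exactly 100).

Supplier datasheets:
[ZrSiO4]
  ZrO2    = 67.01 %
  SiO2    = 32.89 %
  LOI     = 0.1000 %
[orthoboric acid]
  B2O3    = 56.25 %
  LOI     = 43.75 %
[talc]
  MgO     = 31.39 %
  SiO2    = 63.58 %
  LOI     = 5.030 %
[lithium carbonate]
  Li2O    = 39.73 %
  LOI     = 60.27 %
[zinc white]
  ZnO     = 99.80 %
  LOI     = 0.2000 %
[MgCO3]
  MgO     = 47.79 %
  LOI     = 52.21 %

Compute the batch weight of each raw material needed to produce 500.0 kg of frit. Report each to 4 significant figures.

Batch per 500.0 kg frit:
  ZrSiO4: 73.32 kg
  orthoboric acid: 76.18 kg
  talc: 284.0 kg
  lithium carbonate: 88.23 kg
  zinc white: 33.11 kg
  MgCO3: 96.50 kg
Total batch = 651.3 kg; LOI loss = 151.3 kg; yield = 76.77%

Each numeric step holds full precision in every operation. Rounding to 4 significant figures governs each in-between result as displayed — a single rounding produces every reported figure — the derived quantities, including the yield, ignition loss, the totals, six oxide percentages, glass mass, are recomputed from the batch weights per 500.0 kg of glass in exact precision, as given in the problem or the answer.
Oxide mass targets, per 500.0 kg frit:
  ZrO2: 9.826% × 500.0 = 49.13 kg
  B2O3: 8.570% × 500.0 = 42.85 kg
  Li2O: 7.011% × 500.0 = 35.06 kg
  MgO: 27.05% × 500.0 = 135.2 kg
  ZnO: 6.608% × 500.0 = 33.04 kg
  SiO2: 40.93% × 500.0 = 204.6 kg
Checking each oxide sum using the reported weights, per the basis as stated (every target is met by its sum up to rounding of the answer):
  ZrO2: 73.32·0.6701 = 49.13 kg (target 49.13 kg)
  B2O3: 76.18·0.5625 = 42.85 kg (target 42.85 kg)
  Li2O: 88.23·0.3973 = 35.05 kg (target 35.06 kg)
  MgO: 284.0·0.3139 + 96.50·0.4779 = 135.3 kg (target 135.2 kg)
  ZnO: 33.11·0.9980 = 33.04 kg (target 33.04 kg)
  SiO2: 73.32·0.3289 + 284.0·0.6358 = 204.7 kg (target 204.6 kg)
Consistency of the glass mass: Σ batch − LOI loss = 500.0 kg (oxide target masses add up to 500.0 kg; against the stated basis, 500.0 kg — any gap is answer rounding).
Summing the batch: Σ batch = 651.3 kg; the LOI term Σ batch·LOI equals 151.3 kg; glass ÷ batch gives a yield of 76.77%.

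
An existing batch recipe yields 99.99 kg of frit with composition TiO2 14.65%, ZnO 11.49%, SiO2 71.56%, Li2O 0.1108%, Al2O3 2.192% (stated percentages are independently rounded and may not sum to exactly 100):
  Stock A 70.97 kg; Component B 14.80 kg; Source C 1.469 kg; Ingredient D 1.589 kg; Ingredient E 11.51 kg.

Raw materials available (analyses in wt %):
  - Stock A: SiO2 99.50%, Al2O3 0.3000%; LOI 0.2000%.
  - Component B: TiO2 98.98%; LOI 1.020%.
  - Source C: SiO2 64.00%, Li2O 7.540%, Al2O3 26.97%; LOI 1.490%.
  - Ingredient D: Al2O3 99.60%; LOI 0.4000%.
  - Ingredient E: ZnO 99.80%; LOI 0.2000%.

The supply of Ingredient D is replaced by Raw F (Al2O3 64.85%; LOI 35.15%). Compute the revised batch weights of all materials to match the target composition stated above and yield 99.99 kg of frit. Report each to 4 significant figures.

Revised batch per 99.99 kg frit:
  Stock A: 70.97 kg
  Component B: 14.80 kg
  Source C: 1.469 kg
  Raw F: 2.440 kg
  Ingredient E: 11.51 kg
Total batch = 101.2 kg; LOI loss = 1.195 kg

All internal work keeps full precision all the way through. In-progress results appear rounded to 4 significant digits in the working; a single rounding produces every reported value; derived quantities, including totals, glass mass, ignition loss, five oxide percentages, yield, are computed starting from the weights per 99.99 kg of glass at exact precision, exactly as shown in the problem or the answer.
Per-oxide target masses for 99.99 kg frit:
  TiO2: 14.65% × 99.99 = 14.65 kg
  ZnO: 11.49% × 99.99 = 11.49 kg
  SiO2: 71.56% × 99.99 = 71.55 kg
  Li2O: 0.1108% × 99.99 = 0.1108 kg
  Al2O3: 2.192% × 99.99 = 2.192 kg
Mass-balance tally per oxide given the weights on record, relative to the basis at hand (sums match the target masses once rounding is allowed for):
  TiO2: 14.80·0.9898 = 14.65 kg (target 14.65 kg)
  ZnO: 11.51·0.9980 = 11.49 kg (target 11.49 kg)
  SiO2: 70.97·0.9950 + 1.469·0.6400 = 71.56 kg (target 71.55 kg)
  Li2O: 1.469·0.07540 = 0.1108 kg (target 0.1108 kg)
  Al2O3: 70.97·0.003000 + 1.469·0.2697 + 2.440·0.6485 = 2.191 kg (target 2.192 kg)
The glass-mass cross-check: total charge less LOI = 99.99 kg (per-oxide target masses sum to 99.99 kg; versus the stated basis of 99.99 kg — rounding explains the deltas).
Adding the batch up: Σ batch = 101.2 kg; loss to ignition Σ batch·LOI = 1.195 kg; as yield: glass ÷ batch → 98.82%.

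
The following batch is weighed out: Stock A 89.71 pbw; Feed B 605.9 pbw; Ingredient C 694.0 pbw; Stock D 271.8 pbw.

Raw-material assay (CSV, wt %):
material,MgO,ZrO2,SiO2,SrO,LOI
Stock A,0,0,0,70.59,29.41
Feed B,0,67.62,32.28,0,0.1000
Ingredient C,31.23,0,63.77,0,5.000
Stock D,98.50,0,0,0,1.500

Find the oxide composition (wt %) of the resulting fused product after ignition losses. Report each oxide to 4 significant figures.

Working values are shown rounded to 4 significant digits on the page. All arithmetic holds exact precision end to end — exactly one rounding lands on each reported figure; all derived quantities, which include net glass mass, ignition loss, totals, four oxide percentages, yield, are rebuilt at full precision, as given in question or answer, from the batch weights on 1596 pbw of glass.
What the batch supplies per oxide:
  MgO: 694.0·0.3123 + 271.8·0.9850 = 484.5 pbw
  ZrO2: 605.9·0.6762 = 409.7 pbw
  SiO2: 605.9·0.3228 + 694.0·0.6377 = 638.1 pbw
  SrO: 89.71·0.7059 = 63.33 pbw
LOI: 89.71·0.2941 + 605.9·0.001000 + 694.0·0.05000 + 271.8·0.01500 = 65.77 pbw
batch − LOI leaves glass = 1661 − 65.77 = 1596 pbw (equal to the oxide-mass sum)
oxide / glass × 100 gives the wt %

Glass mass = 1596 pbw (batch 1661 − LOI 65.77).
Composition: MgO 30.36%, ZrO2 25.68%, SiO2 39.99%, SrO 3.969%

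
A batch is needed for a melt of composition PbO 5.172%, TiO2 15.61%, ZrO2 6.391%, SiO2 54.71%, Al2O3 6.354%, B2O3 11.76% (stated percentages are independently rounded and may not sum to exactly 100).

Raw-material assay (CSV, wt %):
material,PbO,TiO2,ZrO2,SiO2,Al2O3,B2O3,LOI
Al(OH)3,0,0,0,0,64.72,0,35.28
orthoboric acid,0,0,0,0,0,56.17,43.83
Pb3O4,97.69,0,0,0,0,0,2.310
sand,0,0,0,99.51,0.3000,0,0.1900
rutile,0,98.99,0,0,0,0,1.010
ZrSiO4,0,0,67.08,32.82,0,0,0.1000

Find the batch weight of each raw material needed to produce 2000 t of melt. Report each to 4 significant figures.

Batch per 2000 t melt:
  Al(OH)3: 191.5 t
  orthoboric acid: 418.7 t
  Pb3O4: 105.9 t
  sand: 1037 t
  rutile: 315.4 t
  ZrSiO4: 190.5 t
Total batch = 2259 t; LOI loss = 258.9 t; yield = 88.54%

Working values appear, rounded to four significant digits, within the worked lines — all internal work holds full precision at every stage — every reported result is rounded once only — derived quantities, which include totals, ignition loss, net glass mass, six oxide percentages, yield, are carried at full precision, precisely as stated by the problem or answer text, starting from the weights on 2000 t of glass.
Per-oxide target masses for 2000 t melt:
  PbO: 5.172% × 2000 = 103.4 t
  TiO2: 15.61% × 2000 = 312.2 t
  ZrO2: 6.391% × 2000 = 127.8 t
  SiO2: 54.71% × 2000 = 1094 t
  Al2O3: 6.354% × 2000 = 127.1 t
  B2O3: 11.76% × 2000 = 235.2 t
Sums-versus-targets review on the weights just shown, relative to the basis at hand (sums match the target masses net of answer rounding effects):
  PbO: 105.9·0.9769 = 103.5 t (target 103.4 t)
  TiO2: 315.4·0.9899 = 312.2 t (target 312.2 t)
  ZrO2: 190.5·0.6708 = 127.8 t (target 127.8 t)
  SiO2: 1037·0.9951 + 190.5·0.3282 = 1094 t (target 1094 t)
  Al2O3: 191.5·0.6472 + 1037·0.003000 = 127.0 t (target 127.1 t)
  B2O3: 418.7·0.5617 = 235.2 t (target 235.2 t)
Glass-mass bookkeeping: total charge less LOI = 2000 t (per-oxide target masses sum to 2000 t; with the basis standing at 2000 t — deltas are rounding alone).
Batch total: Σ batch = 2259 t; the LOI term Σ batch·LOI equals 258.9 t; the yield ratio, glass ÷ batch: 88.54%.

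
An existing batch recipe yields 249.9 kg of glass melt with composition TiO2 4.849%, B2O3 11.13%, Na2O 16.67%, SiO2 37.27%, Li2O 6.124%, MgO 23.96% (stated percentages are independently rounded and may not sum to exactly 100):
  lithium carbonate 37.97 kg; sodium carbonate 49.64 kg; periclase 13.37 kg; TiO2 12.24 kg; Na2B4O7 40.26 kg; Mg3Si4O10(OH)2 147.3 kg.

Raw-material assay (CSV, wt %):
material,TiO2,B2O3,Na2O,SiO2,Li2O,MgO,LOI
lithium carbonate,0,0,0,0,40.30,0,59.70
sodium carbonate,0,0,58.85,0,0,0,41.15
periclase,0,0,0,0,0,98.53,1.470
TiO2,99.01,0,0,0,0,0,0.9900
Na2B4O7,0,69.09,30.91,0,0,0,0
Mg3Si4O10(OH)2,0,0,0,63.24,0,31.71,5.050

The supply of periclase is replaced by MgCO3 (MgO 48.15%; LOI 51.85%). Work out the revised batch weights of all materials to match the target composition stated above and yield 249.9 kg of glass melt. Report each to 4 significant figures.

Revised batch per 249.9 kg glass melt:
  lithium carbonate: 37.97 kg
  sodium carbonate: 49.64 kg
  MgCO3: 27.36 kg
  TiO2: 12.24 kg
  Na2B4O7: 40.26 kg
  Mg3Si4O10(OH)2: 147.3 kg
Total batch = 314.8 kg; LOI loss = 64.84 kg

Exact precision is maintained in all steps; working values are shown rounded to 4 significant digits when written out — every reported value takes a single rounding. The derived quantities are carried in exact precision (six oxide percentages, ignition loss, net glass mass, the yield, totals) from the weighed amounts at 249.9 kg of glass, as given in question or answer.
Oxide-by-oxide targets in 249.9 kg glass melt:
  TiO2: 4.849% × 249.9 = 12.12 kg
  B2O3: 11.13% × 249.9 = 27.81 kg
  Na2O: 16.67% × 249.9 = 41.66 kg
  SiO2: 37.27% × 249.9 = 93.14 kg
  Li2O: 6.124% × 249.9 = 15.30 kg
  MgO: 23.96% × 249.9 = 59.88 kg
Sums-versus-targets review from the weights as reported, against the basis in use (summed amounts equal target values given rounding of the digits):
  TiO2: 12.24·0.9901 = 12.12 kg (target 12.12 kg)
  B2O3: 40.26·0.6909 = 27.82 kg (target 27.81 kg)
  Na2O: 49.64·0.5885 + 40.26·0.3091 = 41.66 kg (target 41.66 kg)
  SiO2: 147.3·0.6324 = 93.15 kg (target 93.14 kg)
  Li2O: 37.97·0.4030 = 15.30 kg (target 15.30 kg)
  MgO: 27.36·0.4815 + 147.3·0.3171 = 59.88 kg (target 59.88 kg)
Glass-mass sanity pass: whole batch net of LOI = 249.9 kg (per-oxide target masses sum to 249.9 kg; against the stated basis, 249.9 kg — rounding explains the deltas).
Whole-batch sum: Σ batch = 314.8 kg; the LOI term Σ batch·LOI equals 64.84 kg; as yield: glass ÷ batch → 79.40%.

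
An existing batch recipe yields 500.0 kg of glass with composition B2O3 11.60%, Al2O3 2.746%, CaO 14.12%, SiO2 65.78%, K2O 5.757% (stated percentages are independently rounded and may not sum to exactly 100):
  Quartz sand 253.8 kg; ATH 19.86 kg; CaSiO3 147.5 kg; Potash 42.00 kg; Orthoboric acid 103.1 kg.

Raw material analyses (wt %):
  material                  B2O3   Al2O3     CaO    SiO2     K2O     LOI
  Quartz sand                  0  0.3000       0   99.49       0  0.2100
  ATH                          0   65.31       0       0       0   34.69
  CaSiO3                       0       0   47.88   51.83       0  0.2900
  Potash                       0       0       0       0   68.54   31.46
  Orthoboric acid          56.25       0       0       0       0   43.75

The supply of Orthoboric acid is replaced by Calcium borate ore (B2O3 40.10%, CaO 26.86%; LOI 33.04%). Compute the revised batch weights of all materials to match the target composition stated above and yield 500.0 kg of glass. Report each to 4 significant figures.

Revised batch per 500.0 kg glass:
  Quartz sand: 296.0 kg
  ATH: 19.66 kg
  CaSiO3: 66.31 kg
  Potash: 42.00 kg
  Calcium borate ore: 144.6 kg
Total batch = 568.6 kg; LOI loss = 68.62 kg

In-progress results are displayed rounded off to 4 significant digits across the worked steps — every computation maintains exact precision at all times — every reported result carries a single rounding — the derived quantities are rebuilt at exact precision (the totals, the five compositions, the yield, glass mass, ignition loss) from the batch weights at 500.0 kg of glass, as set out in problem or answer.
Per-oxide target masses for 500.0 kg glass:
  B2O3: 11.60% × 500.0 = 58.00 kg
  Al2O3: 2.746% × 500.0 = 13.73 kg
  CaO: 14.12% × 500.0 = 70.60 kg
  SiO2: 65.78% × 500.0 = 328.9 kg
  K2O: 5.757% × 500.0 = 28.78 kg
A balance pass over the oxides, from the weights as reported, on the stated basis (summed amounts equal target values net of answer rounding effects):
  B2O3: 144.6·0.4010 = 57.98 kg (target 58.00 kg)
  Al2O3: 296.0·0.003000 + 19.66·0.6531 = 13.73 kg (target 13.73 kg)
  CaO: 66.31·0.4788 + 144.6·0.2686 = 70.59 kg (target 70.60 kg)
  SiO2: 296.0·0.9949 + 66.31·0.5183 = 328.9 kg (target 328.9 kg)
  K2O: 42.00·0.6854 = 28.79 kg (target 28.78 kg)
Consistency of the glass mass: net batch after ignition = 499.9 kg (summing oxide targets gives 500.0 kg; the stated basis being 500.0 kg — gaps are rounding artifacts).
Summing the batch: Σ batch = 568.6 kg; LOI removed, Σ of batch·LOI: 68.62 kg; the yield ratio, glass ÷ batch: 87.93%.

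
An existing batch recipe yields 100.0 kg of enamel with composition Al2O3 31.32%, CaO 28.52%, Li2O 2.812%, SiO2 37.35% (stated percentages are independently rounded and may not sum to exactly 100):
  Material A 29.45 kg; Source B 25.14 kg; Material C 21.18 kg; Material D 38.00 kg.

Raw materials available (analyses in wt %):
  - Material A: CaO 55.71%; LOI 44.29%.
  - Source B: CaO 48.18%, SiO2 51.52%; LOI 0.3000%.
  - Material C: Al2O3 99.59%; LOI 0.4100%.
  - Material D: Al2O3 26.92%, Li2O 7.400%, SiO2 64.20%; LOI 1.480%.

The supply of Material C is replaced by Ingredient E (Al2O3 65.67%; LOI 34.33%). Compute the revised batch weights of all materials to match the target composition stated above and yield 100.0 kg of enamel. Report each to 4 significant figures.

Working values appear (rounded to 4 significant figures) between the steps; the working math runs at full float precision at every stage — every reported figure undergoes a single rounding; derived quantities are rebuilt starting from the weights per 100.0 kg of glass at full precision (the four compositions, the totals, net glass mass, ignition loss, yield), as quoted within problem or answer.
Target masses of each oxide per 100.0 kg enamel:
  Al2O3: 31.32% × 100.0 = 31.32 kg
  CaO: 28.52% × 100.0 = 28.52 kg
  Li2O: 2.812% × 100.0 = 2.812 kg
  SiO2: 37.35% × 100.0 = 37.35 kg
Mass-balance tally per oxide from the weights as reported, against the basis in use (delivered sums recover each target exact up to rounding of places):
  Al2O3: 32.12·0.6567 + 38.00·0.2692 = 31.32 kg (target 31.32 kg)
  CaO: 29.45·0.5571 + 25.14·0.4818 = 28.52 kg (target 28.52 kg)
  Li2O: 38.00·0.07400 = 2.812 kg (target 2.812 kg)
  SiO2: 25.14·0.5152 + 38.00·0.6420 = 37.35 kg (target 37.35 kg)
Glass-mass closure: the batch minus its LOI: 100.0 kg (targets for the oxides total 100.0 kg; stated basis 100.0 kg — rounding explains the deltas).
Total batch = Σ batch = 124.7 kg; LOI removed, Σ of batch·LOI: 24.71 kg; as yield: glass ÷ batch → 80.19%.

Revised batch per 100.0 kg enamel:
  Material A: 29.45 kg
  Source B: 25.14 kg
  Ingredient E: 32.12 kg
  Material D: 38.00 kg
Total batch = 124.7 kg; LOI loss = 24.71 kg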